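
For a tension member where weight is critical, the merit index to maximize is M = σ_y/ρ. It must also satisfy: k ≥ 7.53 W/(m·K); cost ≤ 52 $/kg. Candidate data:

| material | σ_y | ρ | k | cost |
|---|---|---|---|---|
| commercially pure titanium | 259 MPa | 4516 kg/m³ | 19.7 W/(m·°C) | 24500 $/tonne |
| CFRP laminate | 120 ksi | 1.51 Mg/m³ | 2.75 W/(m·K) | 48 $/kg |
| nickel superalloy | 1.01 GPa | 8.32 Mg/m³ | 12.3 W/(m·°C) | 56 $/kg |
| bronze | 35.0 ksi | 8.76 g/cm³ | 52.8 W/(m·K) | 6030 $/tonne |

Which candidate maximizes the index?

Screen on constraints: k ≥ 7.53 W/(m·K); cost ≤ 52 $/kg. Survivors: commercially pure titanium, bronze.
Putting every candidate on a common basis:
  commercially pure titanium: σ_y = 259.0 MPa, ρ = 4516 kg/m³
  bronze: σ_y = 241.3 MPa, ρ = 8760 kg/m³
  commercially pure titanium: M = 57.4 kN·m/kg
  bronze: M = 27.5 kN·m/kg
Commercially pure titanium ranks first.

commercially pure titanium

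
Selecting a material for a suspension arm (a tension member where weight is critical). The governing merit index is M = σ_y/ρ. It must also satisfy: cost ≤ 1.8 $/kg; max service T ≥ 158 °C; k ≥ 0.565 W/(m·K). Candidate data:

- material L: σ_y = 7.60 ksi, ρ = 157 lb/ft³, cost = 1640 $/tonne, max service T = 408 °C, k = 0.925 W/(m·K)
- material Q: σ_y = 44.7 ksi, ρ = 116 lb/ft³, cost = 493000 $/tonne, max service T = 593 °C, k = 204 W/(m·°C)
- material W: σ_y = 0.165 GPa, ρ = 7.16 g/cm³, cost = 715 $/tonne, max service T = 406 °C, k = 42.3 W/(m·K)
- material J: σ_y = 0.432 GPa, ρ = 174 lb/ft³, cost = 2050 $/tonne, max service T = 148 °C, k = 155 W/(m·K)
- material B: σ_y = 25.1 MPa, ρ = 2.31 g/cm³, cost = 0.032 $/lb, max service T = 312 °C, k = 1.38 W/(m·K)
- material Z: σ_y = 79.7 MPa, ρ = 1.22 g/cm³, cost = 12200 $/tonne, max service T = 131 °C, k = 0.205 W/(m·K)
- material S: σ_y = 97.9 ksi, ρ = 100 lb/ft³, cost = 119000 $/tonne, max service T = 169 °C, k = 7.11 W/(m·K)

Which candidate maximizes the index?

material W

Screen on constraints: cost ≤ 1.8 $/kg; max service T ≥ 158 °C; k ≥ 0.565 W/(m·K). Survivors: material L, material W, material B.
After converting to SI:
  material L: σ_y = 52.40 MPa, ρ = 2515 kg/m³
  material W: σ_y = 165.0 MPa, ρ = 7160 kg/m³
  material B: σ_y = 25.10 MPa, ρ = 2310 kg/m³
  material W: M = 23.0 kN·m/kg
  material L: M = 20.8 kN·m/kg
  material B: M = 10.9 kN·m/kg
The maximum is for material W.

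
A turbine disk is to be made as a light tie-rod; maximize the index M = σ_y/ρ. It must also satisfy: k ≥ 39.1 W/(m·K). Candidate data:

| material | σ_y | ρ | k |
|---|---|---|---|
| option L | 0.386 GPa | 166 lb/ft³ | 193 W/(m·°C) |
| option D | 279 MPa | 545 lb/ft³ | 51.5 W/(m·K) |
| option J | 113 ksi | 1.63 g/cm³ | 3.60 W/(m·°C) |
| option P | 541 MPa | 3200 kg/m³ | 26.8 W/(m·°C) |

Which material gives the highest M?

option L

Screen on constraints: k ≥ 39.1 W/(m·K). Survivors: option L, option D.
In SI units:
  option L: σ_y = 386.0 MPa, ρ = 2659 kg/m³
  option D: σ_y = 279.0 MPa, ρ = 8730 kg/m³
  option L: M = 145 kN·m/kg
  option D: M = 32.0 kN·m/kg
The maximum is for option L.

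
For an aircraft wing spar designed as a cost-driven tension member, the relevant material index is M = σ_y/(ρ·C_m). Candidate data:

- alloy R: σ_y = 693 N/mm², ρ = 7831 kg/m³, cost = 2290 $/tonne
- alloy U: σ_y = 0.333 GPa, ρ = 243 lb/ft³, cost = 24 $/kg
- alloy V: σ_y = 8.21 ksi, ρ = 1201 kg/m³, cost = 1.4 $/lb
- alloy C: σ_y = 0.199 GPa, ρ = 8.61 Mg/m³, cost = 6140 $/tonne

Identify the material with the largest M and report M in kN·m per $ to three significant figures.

In SI units:
  alloy R: σ_y = 693.0 MPa, ρ = 7831 kg/m³, cost = 2.290 $/kg
  alloy U: σ_y = 333.0 MPa, ρ = 3892 kg/m³, cost = 24.00 $/kg
  alloy V: σ_y = 56.61 MPa, ρ = 1201 kg/m³, cost = 3.086 $/kg
  alloy C: σ_y = 199.0 MPa, ρ = 8610 kg/m³, cost = 6.140 $/kg
  alloy R: M = 38.6 kN·m per $
  alloy V: M = 15.3 kN·m per $
  alloy C: M = 3.76 kN·m per $
  alloy U: M = 3.56 kN·m per $
Alloy R has the largest M.

alloy R, M = 38.6 kN·m per $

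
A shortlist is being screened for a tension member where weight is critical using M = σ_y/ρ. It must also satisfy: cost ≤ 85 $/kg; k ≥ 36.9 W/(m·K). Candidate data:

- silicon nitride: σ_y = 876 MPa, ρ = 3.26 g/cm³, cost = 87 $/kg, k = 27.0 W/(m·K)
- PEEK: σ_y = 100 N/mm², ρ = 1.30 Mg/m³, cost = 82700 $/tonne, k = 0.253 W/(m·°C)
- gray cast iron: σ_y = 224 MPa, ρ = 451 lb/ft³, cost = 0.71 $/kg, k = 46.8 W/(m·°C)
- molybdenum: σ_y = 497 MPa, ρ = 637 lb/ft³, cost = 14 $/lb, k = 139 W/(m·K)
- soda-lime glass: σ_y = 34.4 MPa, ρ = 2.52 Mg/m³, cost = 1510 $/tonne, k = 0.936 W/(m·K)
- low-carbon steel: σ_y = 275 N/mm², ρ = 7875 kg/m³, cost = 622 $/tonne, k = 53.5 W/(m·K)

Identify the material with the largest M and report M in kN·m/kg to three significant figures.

molybdenum, M = 48.7 kN·m/kg

Screen on constraints: cost ≤ 85 $/kg; k ≥ 36.9 W/(m·K). Survivors: gray cast iron, molybdenum, low-carbon steel.
Normalizing units and computing the index:
  gray cast iron: σ_y = 224.0 MPa, ρ = 7224 kg/m³
  molybdenum: σ_y = 497.0 MPa, ρ = 10200 kg/m³
  low-carbon steel: σ_y = 275.0 MPa, ρ = 7875 kg/m³
  molybdenum: M = 48.7 kN·m/kg
  low-carbon steel: M = 34.9 kN·m/kg
  gray cast iron: M = 31.0 kN·m/kg
Molybdenum has the largest M.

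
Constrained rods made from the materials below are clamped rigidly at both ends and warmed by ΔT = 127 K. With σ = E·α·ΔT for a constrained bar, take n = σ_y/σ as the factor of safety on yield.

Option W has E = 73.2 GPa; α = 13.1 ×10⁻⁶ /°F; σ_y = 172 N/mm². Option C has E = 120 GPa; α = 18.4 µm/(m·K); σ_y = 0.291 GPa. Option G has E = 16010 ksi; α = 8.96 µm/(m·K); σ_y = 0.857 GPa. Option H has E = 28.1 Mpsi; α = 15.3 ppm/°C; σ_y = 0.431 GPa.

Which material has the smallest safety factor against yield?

Converting E to GPa, α to ×10⁻⁶/K, σ_y to MPa, then σ and n for each:
  option W: E = 73.20, α = 23.6, σ_y = 172.0 → σ = 219 MPa, n = 0.785
  option C: E = 120.0, α = 18.4, σ_y = 291.0 → σ = 280 MPa, n = 1.04
  option G: E = 110.4, α = 8.96, σ_y = 857.0 → σ = 126 MPa, n = 6.82
  option H: E = 193.7, α = 15.3, σ_y = 431.0 → σ = 376 MPa, n = 1.14
Option W has the lowest safety factor, n = 0.785.

option W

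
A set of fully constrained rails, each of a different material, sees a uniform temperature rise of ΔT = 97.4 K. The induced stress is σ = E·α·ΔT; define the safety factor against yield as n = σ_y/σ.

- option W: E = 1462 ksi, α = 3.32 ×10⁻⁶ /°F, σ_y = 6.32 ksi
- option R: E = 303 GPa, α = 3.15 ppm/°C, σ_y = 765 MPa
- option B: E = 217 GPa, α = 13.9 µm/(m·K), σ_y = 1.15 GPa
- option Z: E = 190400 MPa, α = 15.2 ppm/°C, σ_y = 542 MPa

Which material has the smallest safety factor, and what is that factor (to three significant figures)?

option Z, n = 1.92

With everything in SI (GPa, ×10⁻⁶/K, MPa):
  option W: E = 10.08, α = 5.98, σ_y = 43.57 → σ = 5.87 MPa, n = 7.43
  option R: E = 303.0, α = 3.15, σ_y = 765.0 → σ = 93.0 MPa, n = 8.23
  option B: E = 217.0, α = 13.9, σ_y = 1150 → σ = 294 MPa, n = 3.91
  option Z: E = 190.4, α = 15.2, σ_y = 542.0 → σ = 282 MPa, n = 1.92
Option Z has the lowest safety factor, n = 1.92.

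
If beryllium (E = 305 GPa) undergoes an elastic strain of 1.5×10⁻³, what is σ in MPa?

458 MPa

σ = E·ε = 305000 MPa × 1.5×10⁻³ = 458 MPa.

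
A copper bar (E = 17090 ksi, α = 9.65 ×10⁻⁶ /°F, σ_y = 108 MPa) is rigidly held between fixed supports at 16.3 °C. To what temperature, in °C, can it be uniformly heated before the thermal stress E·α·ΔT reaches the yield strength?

E = 17090 ksi = 117.8 GPa.
α = 9.65×10⁻⁶/°F × 9/5 = 17.4×10⁻⁶/K.
E·α·ΔT = 108.0 MPa ⇒ ΔT = 108.0 / (117.8×10³ × 17.4×10⁻⁶) = 52.77 K.
T = 16.3 + 52.77 = 69.07 °C.

69.1 °C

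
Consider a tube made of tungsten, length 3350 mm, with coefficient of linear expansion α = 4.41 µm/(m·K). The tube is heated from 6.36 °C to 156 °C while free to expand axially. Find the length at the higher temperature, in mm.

3352.2 mm

ΔT = 156 − 6.36 = 149.6 K.
ΔL = α·L₀·ΔT = 4.41×10⁻⁶ × 3350 mm × 149.6 K = 2.21 mm.
L = L₀ + ΔL = 3350 + 2.21 = 3352.2 mm.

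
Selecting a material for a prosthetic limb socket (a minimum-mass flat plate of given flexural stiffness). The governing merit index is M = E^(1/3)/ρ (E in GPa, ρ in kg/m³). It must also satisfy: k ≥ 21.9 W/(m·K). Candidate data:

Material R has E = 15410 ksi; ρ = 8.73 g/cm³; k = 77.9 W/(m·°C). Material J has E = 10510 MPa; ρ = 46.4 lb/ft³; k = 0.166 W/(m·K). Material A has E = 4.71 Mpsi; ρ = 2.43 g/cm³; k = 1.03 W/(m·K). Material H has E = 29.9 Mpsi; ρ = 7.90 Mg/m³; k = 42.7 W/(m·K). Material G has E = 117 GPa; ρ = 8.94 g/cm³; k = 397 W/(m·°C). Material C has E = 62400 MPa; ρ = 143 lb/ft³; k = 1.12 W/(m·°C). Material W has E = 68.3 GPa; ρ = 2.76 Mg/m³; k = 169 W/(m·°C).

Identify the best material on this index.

material W

Screen on constraints: k ≥ 21.9 W/(m·K). Survivors: material R, material H, material G, material W.
After converting to SI:
  material R: E = 106.2 GPa, ρ = 8730 kg/m³
  material H: E = 206.2 GPa, ρ = 7900 kg/m³
  material G: E = 117.0 GPa, ρ = 8940 kg/m³
  material W: E = 68.30 GPa, ρ = 2760 kg/m³
  material W: M = 1.48×10⁻³
  material H: M = 0.748×10⁻³
  material G: M = 0.547×10⁻³
  material R: M = 0.543×10⁻³
Highest index: material W.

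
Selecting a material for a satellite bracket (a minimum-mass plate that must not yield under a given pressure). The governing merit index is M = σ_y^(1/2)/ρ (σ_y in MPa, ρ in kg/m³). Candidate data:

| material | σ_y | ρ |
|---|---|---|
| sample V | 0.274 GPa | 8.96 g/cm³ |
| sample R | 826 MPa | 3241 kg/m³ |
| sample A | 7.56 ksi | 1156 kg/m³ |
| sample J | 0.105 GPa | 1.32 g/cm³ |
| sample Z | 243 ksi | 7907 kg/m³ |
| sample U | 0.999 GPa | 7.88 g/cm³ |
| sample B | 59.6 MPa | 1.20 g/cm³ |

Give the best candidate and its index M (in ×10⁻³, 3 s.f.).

Putting every candidate on a common basis:
  sample V: σ_y = 274.0 MPa, ρ = 8960 kg/m³
  sample R: σ_y = 826.0 MPa, ρ = 3241 kg/m³
  sample A: σ_y = 52.12 MPa, ρ = 1156 kg/m³
  sample J: σ_y = 105.0 MPa, ρ = 1320 kg/m³
  sample Z: σ_y = 1675 MPa, ρ = 7907 kg/m³
  sample U: σ_y = 999.0 MPa, ρ = 7880 kg/m³
  sample B: σ_y = 59.60 MPa, ρ = 1200 kg/m³
  sample R: M = 8.87×10⁻³
  sample J: M = 7.76×10⁻³
  sample B: M = 6.43×10⁻³
  sample A: M = 6.25×10⁻³
  sample Z: M = 5.18×10⁻³
  sample U: M = 4.01×10⁻³
  sample V: M = 1.85×10⁻³
Sample R has the largest M.

sample R, M = 8.87×10⁻³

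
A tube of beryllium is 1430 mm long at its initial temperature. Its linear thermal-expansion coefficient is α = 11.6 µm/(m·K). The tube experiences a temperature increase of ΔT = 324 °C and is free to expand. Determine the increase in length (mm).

5.37 mm

ΔL = α·L₀·ΔT = 11.6×10⁻⁶ × 1430 mm × 324.0 K = 5.37 mm.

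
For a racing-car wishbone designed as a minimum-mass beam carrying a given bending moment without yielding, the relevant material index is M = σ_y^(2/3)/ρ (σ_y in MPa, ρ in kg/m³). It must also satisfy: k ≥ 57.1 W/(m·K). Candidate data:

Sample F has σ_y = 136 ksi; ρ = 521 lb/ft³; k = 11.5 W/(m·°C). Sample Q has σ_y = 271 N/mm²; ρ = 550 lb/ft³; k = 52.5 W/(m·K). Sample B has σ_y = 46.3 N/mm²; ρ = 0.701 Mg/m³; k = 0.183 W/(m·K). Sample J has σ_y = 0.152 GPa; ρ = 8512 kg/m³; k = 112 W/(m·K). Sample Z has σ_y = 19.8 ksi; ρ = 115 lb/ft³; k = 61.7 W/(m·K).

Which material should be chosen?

Screen on constraints: k ≥ 57.1 W/(m·K). Survivors: sample J, sample Z.
Normalizing units and computing the index:
  sample J: σ_y = 152.0 MPa, ρ = 8512 kg/m³
  sample Z: σ_y = 136.5 MPa, ρ = 1842 kg/m³
  sample Z: M = 14.4×10⁻³
  sample J: M = 3.35×10⁻³
The maximum is for sample Z.

sample Z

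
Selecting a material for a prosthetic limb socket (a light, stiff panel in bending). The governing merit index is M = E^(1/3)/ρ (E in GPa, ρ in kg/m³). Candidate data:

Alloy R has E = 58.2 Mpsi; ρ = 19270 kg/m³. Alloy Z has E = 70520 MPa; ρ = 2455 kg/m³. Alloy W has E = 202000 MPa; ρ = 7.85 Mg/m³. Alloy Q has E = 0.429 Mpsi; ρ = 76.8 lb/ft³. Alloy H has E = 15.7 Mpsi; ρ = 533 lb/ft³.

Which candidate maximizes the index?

After converting to SI:
  alloy R: E = 401.3 GPa, ρ = 19270 kg/m³
  alloy Z: E = 70.52 GPa, ρ = 2455 kg/m³
  alloy W: E = 202.0 GPa, ρ = 7850 kg/m³
  alloy Q: E = 2.958 GPa, ρ = 1230 kg/m³
  alloy H: E = 108.2 GPa, ρ = 8538 kg/m³
  alloy Z: M = 1.68×10⁻³
  alloy Q: M = 1.17×10⁻³
  alloy W: M = 0.747×10⁻³
  alloy H: M = 0.558×10⁻³
  alloy R: M = 0.383×10⁻³
Alloy Z has the largest M.

alloy Z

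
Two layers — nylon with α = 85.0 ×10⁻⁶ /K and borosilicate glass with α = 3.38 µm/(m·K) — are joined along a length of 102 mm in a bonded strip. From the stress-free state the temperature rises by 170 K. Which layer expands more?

α(nylon) = 85.0×10⁻⁶/K vs α(borosilicate glass) = 3.38×10⁻⁶/K.
Higher α expands more for the same ΔT: nylon.

nylon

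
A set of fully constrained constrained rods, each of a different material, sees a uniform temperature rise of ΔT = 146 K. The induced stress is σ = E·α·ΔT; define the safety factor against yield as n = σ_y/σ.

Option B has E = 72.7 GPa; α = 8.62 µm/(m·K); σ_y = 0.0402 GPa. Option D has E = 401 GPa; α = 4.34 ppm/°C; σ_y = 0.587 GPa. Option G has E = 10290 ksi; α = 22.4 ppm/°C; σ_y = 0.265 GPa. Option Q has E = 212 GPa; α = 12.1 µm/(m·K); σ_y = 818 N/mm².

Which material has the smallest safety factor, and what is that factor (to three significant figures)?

In consistent units (E in GPa, α in ×10⁻⁶/K, σ_y in MPa):
  option B: E = 72.70, α = 8.62, σ_y = 40.20 → σ = 91.5 MPa, n = 0.439
  option D: E = 401.0, α = 4.34, σ_y = 587.0 → σ = 254 MPa, n = 2.31
  option G: E = 70.95, α = 22.4, σ_y = 265.0 → σ = 232 MPa, n = 1.14
  option Q: E = 212.0, α = 12.1, σ_y = 818.0 → σ = 375 MPa, n = 2.18
Option B has the lowest safety factor, n = 0.439.

option B, n = 0.439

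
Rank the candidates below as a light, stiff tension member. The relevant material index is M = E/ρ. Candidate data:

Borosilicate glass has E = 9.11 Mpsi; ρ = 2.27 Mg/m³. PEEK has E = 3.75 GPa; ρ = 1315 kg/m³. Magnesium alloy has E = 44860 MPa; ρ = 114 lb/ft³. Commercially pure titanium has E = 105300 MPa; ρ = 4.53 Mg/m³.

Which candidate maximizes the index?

borosilicate glass

Putting every candidate on a common basis:
  borosilicate glass: E = 62.81 GPa, ρ = 2270 kg/m³
  PEEK: E = 3.750 GPa, ρ = 1315 kg/m³
  magnesium alloy: E = 44.86 GPa, ρ = 1826 kg/m³
  commercially pure titanium: E = 105.3 GPa, ρ = 4530 kg/m³
  borosilicate glass: M = 27.7 MN·m/kg
  magnesium alloy: M = 24.6 MN·m/kg
  commercially pure titanium: M = 23.2 MN·m/kg
  PEEK: M = 2.85 MN·m/kg
Highest index: borosilicate glass.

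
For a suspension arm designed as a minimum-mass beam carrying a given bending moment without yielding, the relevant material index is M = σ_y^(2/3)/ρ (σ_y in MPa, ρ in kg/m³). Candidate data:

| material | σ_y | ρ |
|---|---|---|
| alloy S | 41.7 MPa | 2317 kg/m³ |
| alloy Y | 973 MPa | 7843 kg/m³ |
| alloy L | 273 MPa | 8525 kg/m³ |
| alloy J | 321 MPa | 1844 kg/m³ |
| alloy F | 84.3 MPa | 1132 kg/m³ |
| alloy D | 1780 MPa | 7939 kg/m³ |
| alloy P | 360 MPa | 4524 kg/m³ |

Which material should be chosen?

Per-candidate index values:
  alloy J: M = 25.4×10⁻³
  alloy D: M = 18.5×10⁻³
  alloy F: M = 17.0×10⁻³
  alloy Y: M = 12.5×10⁻³
  alloy P: M = 11.2×10⁻³
  alloy S: M = 5.19×10⁻³
  alloy L: M = 4.94×10⁻³
The maximum is for alloy J.

alloy J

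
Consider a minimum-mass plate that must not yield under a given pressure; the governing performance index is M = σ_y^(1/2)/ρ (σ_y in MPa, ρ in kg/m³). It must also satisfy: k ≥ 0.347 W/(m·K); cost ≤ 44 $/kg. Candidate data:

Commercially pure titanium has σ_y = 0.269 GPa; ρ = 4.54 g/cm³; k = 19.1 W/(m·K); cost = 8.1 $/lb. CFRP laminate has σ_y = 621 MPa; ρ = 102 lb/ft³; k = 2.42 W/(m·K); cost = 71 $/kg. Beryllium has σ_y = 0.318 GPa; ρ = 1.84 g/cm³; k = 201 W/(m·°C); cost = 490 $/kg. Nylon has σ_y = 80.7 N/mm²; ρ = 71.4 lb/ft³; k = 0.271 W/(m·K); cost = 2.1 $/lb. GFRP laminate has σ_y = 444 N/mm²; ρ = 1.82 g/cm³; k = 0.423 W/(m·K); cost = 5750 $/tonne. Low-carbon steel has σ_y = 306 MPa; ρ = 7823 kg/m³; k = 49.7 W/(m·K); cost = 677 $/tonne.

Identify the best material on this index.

Screen on constraints: k ≥ 0.347 W/(m·K); cost ≤ 44 $/kg. Survivors: commercially pure titanium, GFRP laminate, low-carbon steel.
Normalizing units and computing the index:
  commercially pure titanium: σ_y = 269.0 MPa, ρ = 4540 kg/m³
  GFRP laminate: σ_y = 444.0 MPa, ρ = 1820 kg/m³
  low-carbon steel: σ_y = 306.0 MPa, ρ = 7823 kg/m³
  GFRP laminate: M = 11.6×10⁻³
  commercially pure titanium: M = 3.61×10⁻³
  low-carbon steel: M = 2.24×10⁻³
The maximum is for GFRP laminate.

GFRP laminate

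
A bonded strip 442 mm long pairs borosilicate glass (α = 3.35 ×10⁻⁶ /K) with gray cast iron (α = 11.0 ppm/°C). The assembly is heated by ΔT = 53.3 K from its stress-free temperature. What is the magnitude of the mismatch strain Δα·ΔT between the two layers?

4.08×10⁻⁴

Δα = |3.35 − 11.0|×10⁻⁶/K = 7.65×10⁻⁶/K.
Mismatch strain = Δα·ΔT = 7.65×10⁻⁶ × 53.3 = 4.08×10⁻⁴.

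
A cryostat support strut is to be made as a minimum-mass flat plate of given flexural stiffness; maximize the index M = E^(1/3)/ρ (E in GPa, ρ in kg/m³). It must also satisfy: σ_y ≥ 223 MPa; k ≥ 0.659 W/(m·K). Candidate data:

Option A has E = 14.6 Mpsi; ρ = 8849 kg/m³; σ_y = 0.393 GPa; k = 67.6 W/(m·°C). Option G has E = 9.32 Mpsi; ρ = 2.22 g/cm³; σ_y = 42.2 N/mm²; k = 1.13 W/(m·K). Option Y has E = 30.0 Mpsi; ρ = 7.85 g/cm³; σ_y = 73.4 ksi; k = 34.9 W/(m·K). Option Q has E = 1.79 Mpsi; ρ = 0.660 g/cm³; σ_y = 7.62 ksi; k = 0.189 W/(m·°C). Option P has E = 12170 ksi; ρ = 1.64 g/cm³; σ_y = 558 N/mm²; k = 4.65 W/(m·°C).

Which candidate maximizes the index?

Screen on constraints: σ_y ≥ 223 MPa; k ≥ 0.659 W/(m·K). Survivors: option A, option Y, option P.
In SI units:
  option A: E = 100.7 GPa, ρ = 8849 kg/m³
  option Y: E = 206.8 GPa, ρ = 7850 kg/m³
  option P: E = 83.91 GPa, ρ = 1640 kg/m³
  option P: M = 2.67×10⁻³
  option Y: M = 0.753×10⁻³
  option A: M = 0.526×10⁻³
The maximum is for option P.

option P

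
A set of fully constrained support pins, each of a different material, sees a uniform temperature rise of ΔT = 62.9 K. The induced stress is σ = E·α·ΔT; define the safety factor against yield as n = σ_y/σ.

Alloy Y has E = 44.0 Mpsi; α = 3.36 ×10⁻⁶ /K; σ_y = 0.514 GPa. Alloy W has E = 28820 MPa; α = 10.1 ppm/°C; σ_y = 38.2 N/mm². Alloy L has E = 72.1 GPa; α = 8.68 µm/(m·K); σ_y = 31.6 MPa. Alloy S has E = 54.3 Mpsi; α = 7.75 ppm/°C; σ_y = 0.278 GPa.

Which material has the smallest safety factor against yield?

alloy L

In consistent units (E in GPa, α in ×10⁻⁶/K, σ_y in MPa):
  alloy Y: E = 303.4, α = 3.36, σ_y = 514.0 → σ = 64.1 MPa, n = 8.02
  alloy W: E = 28.82, α = 10.1, σ_y = 38.20 → σ = 18.3 MPa, n = 2.09
  alloy L: E = 72.10, α = 8.68, σ_y = 31.60 → σ = 39.4 MPa, n = 0.803
  alloy S: E = 374.4, α = 7.75, σ_y = 278.0 → σ = 183 MPa, n = 1.52
Smallest n: alloy L with n = 0.803.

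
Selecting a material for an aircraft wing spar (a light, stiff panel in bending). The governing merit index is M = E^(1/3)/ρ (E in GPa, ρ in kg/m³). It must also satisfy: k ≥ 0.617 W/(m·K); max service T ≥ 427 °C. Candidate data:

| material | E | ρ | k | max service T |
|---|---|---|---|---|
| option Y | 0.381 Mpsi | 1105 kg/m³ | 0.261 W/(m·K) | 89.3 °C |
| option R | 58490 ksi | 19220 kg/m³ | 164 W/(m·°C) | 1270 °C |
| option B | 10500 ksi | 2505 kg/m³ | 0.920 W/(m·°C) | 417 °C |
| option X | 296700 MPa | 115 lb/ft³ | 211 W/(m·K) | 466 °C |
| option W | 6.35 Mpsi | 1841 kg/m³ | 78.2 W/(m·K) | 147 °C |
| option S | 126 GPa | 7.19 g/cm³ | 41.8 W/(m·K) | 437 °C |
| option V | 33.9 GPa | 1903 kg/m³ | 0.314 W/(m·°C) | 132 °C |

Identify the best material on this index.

option X

Screen on constraints: k ≥ 0.617 W/(m·K); max service T ≥ 427 °C. Survivors: option R, option X, option S.
After converting to SI:
  option R: E = 403.3 GPa, ρ = 19220 kg/m³
  option X: E = 296.7 GPa, ρ = 1842 kg/m³
  option S: E = 126.0 GPa, ρ = 7190 kg/m³
  option X: M = 3.62×10⁻³
  option S: M = 0.697×10⁻³
  option R: M = 0.384×10⁻³
The maximum is for option X.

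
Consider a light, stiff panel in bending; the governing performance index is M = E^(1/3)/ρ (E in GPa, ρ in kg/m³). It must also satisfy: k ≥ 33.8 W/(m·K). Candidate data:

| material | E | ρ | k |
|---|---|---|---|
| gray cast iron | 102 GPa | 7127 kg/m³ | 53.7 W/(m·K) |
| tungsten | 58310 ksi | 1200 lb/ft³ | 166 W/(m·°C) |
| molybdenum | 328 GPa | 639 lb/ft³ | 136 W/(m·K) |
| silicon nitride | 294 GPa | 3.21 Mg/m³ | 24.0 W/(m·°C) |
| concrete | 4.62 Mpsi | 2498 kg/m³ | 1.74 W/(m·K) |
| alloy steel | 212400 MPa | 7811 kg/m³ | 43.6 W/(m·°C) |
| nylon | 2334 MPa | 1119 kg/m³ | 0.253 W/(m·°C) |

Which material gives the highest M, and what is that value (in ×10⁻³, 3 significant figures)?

Screen on constraints: k ≥ 33.8 W/(m·K). Survivors: gray cast iron, tungsten, molybdenum, alloy steel.
In SI units:
  gray cast iron: E = 102.0 GPa, ρ = 7127 kg/m³
  tungsten: E = 402.0 GPa, ρ = 19220 kg/m³
  molybdenum: E = 328.0 GPa, ρ = 10240 kg/m³
  alloy steel: E = 212.4 GPa, ρ = 7811 kg/m³
  alloy steel: M = 0.764×10⁻³
  molybdenum: M = 0.674×10⁻³
  gray cast iron: M = 0.656×10⁻³
  tungsten: M = 0.384×10⁻³
Highest index: alloy steel.

alloy steel, M = 0.764×10⁻³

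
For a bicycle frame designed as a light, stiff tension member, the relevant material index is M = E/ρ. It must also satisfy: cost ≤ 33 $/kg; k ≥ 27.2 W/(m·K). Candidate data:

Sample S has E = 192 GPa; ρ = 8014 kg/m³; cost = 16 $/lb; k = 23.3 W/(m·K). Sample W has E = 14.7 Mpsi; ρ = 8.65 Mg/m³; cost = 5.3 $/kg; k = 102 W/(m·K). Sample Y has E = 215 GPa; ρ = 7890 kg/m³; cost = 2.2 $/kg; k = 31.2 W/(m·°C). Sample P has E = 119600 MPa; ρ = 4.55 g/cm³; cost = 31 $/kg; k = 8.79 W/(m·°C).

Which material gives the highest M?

Screen on constraints: cost ≤ 33 $/kg; k ≥ 27.2 W/(m·K). Survivors: sample W, sample Y.
Normalizing units and computing the index:
  sample W: E = 101.4 GPa, ρ = 8650 kg/m³
  sample Y: E = 215.0 GPa, ρ = 7890 kg/m³
  sample Y: M = 27.2 MN·m/kg
  sample W: M = 11.7 MN·m/kg
Sample Y ranks first.

sample Y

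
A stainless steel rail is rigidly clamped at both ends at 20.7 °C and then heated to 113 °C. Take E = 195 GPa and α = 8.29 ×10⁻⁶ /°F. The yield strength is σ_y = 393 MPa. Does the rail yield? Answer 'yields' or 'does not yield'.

does not yield

α = 8.29×10⁻⁶/°F × 9/5 = 14.9×10⁻⁶/K.
ΔT = 92.30 K. Constrained thermal stress σ = E·α·ΔT = 195.0×10³ MPa × 14.9×10⁻⁶ × 92.30 = 269 MPa (compressive).
Compare to σ_y = 393 MPa: σ < σ_y, so it does not yield.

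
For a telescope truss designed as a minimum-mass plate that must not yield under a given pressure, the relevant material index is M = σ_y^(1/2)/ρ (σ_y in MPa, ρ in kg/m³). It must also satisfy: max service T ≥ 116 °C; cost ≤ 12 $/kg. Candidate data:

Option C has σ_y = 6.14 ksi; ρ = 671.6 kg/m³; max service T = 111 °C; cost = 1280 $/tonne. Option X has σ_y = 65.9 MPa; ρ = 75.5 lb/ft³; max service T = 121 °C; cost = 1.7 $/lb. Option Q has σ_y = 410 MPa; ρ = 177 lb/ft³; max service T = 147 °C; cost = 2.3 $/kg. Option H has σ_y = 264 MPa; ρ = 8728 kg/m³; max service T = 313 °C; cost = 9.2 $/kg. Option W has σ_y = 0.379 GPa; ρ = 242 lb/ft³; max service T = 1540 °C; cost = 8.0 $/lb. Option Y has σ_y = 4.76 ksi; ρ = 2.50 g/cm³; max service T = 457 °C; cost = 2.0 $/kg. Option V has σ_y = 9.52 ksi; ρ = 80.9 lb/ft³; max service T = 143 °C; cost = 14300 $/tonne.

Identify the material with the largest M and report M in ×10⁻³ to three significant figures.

option Q, M = 7.14×10⁻³

Screen on constraints: max service T ≥ 116 °C; cost ≤ 12 $/kg. Survivors: option X, option Q, option H, option Y.
In SI units:
  option X: σ_y = 65.90 MPa, ρ = 1209 kg/m³
  option Q: σ_y = 410.0 MPa, ρ = 2835 kg/m³
  option H: σ_y = 264.0 MPa, ρ = 8728 kg/m³
  option Y: σ_y = 32.82 MPa, ρ = 2500 kg/m³
  option Q: M = 7.14×10⁻³
  option X: M = 6.71×10⁻³
  option Y: M = 2.29×10⁻³
  option H: M = 1.86×10⁻³
The maximum is for option Q.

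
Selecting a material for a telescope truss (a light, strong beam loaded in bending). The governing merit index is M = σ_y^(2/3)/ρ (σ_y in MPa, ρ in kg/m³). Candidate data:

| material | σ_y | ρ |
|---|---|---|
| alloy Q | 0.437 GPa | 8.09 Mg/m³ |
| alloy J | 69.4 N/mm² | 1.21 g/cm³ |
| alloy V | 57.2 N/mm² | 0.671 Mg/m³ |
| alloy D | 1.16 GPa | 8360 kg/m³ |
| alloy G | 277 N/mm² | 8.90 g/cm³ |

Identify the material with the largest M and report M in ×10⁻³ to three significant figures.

After converting to SI:
  alloy Q: σ_y = 437.0 MPa, ρ = 8090 kg/m³
  alloy J: σ_y = 69.40 MPa, ρ = 1210 kg/m³
  alloy V: σ_y = 57.20 MPa, ρ = 671.0 kg/m³
  alloy D: σ_y = 1160 MPa, ρ = 8360 kg/m³
  alloy G: σ_y = 277.0 MPa, ρ = 8900 kg/m³
  alloy V: M = 22.1×10⁻³
  alloy J: M = 14.0×10⁻³
  alloy D: M = 13.2×10⁻³
  alloy Q: M = 7.12×10⁻³
  alloy G: M = 4.77×10⁻³
Alloy V has the largest M.

alloy V, M = 22.1×10⁻³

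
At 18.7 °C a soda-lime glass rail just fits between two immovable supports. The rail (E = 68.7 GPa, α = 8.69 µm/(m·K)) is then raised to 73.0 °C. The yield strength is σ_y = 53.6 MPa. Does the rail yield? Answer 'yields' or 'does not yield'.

ΔT = 54.30 K. Constrained thermal stress σ = E·α·ΔT = 68.70×10³ MPa × 8.69×10⁻⁶ × 54.30 = 32.4 MPa (compressive).
Compare to σ_y = 53.6 MPa: σ < σ_y, so it does not yield.

does not yield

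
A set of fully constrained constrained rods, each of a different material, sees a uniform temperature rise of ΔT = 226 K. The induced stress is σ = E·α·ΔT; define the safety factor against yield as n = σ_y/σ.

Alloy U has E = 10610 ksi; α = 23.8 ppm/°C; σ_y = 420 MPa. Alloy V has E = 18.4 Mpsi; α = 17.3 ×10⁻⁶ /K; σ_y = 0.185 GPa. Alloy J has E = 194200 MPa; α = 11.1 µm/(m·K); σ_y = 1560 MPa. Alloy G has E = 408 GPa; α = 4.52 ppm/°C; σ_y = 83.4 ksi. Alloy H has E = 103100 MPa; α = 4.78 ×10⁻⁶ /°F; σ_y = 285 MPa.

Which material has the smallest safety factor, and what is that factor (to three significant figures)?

Converting E to GPa, α to ×10⁻⁶/K, σ_y to MPa, then σ and n for each:
  alloy U: E = 73.15, α = 23.8, σ_y = 420.0 → σ = 393 MPa, n = 1.07
  alloy V: E = 126.9, α = 17.3, σ_y = 185.0 → σ = 496 MPa, n = 0.373
  alloy J: E = 194.2, α = 11.1, σ_y = 1560 → σ = 487 MPa, n = 3.20
  alloy G: E = 408.0, α = 4.52, σ_y = 575.0 → σ = 417 MPa, n = 1.38
  alloy H: E = 103.1, α = 8.60, σ_y = 285.0 → σ = 200 MPa, n = 1.42
Smallest n: alloy V with n = 0.373.

alloy V, n = 0.373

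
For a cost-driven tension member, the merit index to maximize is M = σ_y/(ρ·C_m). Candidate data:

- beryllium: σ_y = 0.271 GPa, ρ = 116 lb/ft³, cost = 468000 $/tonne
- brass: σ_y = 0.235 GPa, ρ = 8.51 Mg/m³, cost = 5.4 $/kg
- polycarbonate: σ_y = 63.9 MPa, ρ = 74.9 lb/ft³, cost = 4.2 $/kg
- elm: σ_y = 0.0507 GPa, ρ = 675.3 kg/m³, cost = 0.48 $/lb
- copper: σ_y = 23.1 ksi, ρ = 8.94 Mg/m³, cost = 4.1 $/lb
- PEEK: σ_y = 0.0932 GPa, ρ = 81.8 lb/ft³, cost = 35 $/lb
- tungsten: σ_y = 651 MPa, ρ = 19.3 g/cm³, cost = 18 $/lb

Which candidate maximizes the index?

elm

After converting to SI:
  beryllium: σ_y = 271.0 MPa, ρ = 1858 kg/m³, cost = 468.0 $/kg
  brass: σ_y = 235.0 MPa, ρ = 8510 kg/m³, cost = 5.400 $/kg
  polycarbonate: σ_y = 63.90 MPa, ρ = 1200 kg/m³, cost = 4.200 $/kg
  elm: σ_y = 50.70 MPa, ρ = 675.3 kg/m³, cost = 1.058 $/kg
  copper: σ_y = 159.3 MPa, ρ = 8940 kg/m³, cost = 9.039 $/kg
  PEEK: σ_y = 93.20 MPa, ρ = 1310 kg/m³, cost = 77.16 $/kg
  tungsten: σ_y = 651.0 MPa, ρ = 19300 kg/m³, cost = 39.68 $/kg
  elm: M = 70.9 kN·m per $
  polycarbonate: M = 12.7 kN·m per $
  brass: M = 5.11 kN·m per $
  copper: M = 1.97 kN·m per $
  PEEK: M = 0.922 kN·m per $
  tungsten: M = 0.850 kN·m per $
  beryllium: M = 0.312 kN·m per $
Elm ranks first.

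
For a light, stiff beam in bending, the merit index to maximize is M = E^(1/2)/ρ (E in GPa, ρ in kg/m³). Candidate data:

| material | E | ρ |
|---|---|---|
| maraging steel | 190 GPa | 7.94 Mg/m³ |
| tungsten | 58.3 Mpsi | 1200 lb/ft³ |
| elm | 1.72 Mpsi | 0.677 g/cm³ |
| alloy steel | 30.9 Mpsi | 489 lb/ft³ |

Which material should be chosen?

elm

Putting every candidate on a common basis:
  maraging steel: E = 190.0 GPa, ρ = 7940 kg/m³
  tungsten: E = 402.0 GPa, ρ = 19220 kg/m³
  elm: E = 11.86 GPa, ρ = 677.0 kg/m³
  alloy steel: E = 213.0 GPa, ρ = 7833 kg/m³
  elm: M = 5.09×10⁻³
  alloy steel: M = 1.86×10⁻³
  maraging steel: M = 1.74×10⁻³
  tungsten: M = 1.04×10⁻³
The maximum is for elm.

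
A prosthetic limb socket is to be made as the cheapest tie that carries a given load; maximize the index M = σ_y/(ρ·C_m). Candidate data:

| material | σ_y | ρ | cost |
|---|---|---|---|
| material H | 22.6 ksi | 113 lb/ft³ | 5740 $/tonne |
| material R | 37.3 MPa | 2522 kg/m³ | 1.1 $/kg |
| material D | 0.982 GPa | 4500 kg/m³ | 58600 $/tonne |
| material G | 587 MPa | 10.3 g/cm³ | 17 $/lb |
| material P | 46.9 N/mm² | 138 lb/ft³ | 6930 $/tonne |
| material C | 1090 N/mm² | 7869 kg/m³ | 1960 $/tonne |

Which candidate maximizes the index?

material C

In SI units:
  material H: σ_y = 155.8 MPa, ρ = 1810 kg/m³, cost = 5.740 $/kg
  material R: σ_y = 37.30 MPa, ρ = 2522 kg/m³, cost = 1.100 $/kg
  material D: σ_y = 982.0 MPa, ρ = 4500 kg/m³, cost = 58.60 $/kg
  material G: σ_y = 587.0 MPa, ρ = 10300 kg/m³, cost = 37.48 $/kg
  material P: σ_y = 46.90 MPa, ρ = 2211 kg/m³, cost = 6.930 $/kg
  material C: σ_y = 1090 MPa, ρ = 7869 kg/m³, cost = 1.960 $/kg
  material C: M = 70.7 kN·m per $
  material H: M = 15.0 kN·m per $
  material R: M = 13.4 kN·m per $
  material D: M = 3.72 kN·m per $
  material P: M = 3.06 kN·m per $
  material G: M = 1.52 kN·m per $
Highest index: material C.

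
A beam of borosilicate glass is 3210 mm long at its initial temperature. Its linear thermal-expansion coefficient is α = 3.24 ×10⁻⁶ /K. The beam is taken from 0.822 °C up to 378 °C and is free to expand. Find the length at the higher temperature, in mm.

ΔT = 378 − 0.822 = 377.2 K.
ΔL = α·L₀·ΔT = 3.24×10⁻⁶ × 3210 mm × 377.2 K = 3.92 mm.
L = L₀ + ΔL = 3210 + 3.92 = 3213.9 mm.

3213.9 mm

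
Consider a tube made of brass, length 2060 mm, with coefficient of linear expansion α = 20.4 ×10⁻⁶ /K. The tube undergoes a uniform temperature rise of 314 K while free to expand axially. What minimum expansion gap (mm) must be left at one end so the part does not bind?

13.2 mm

ΔL = α·L₀·ΔT = 20.4×10⁻⁶ × 2060 mm × 314.0 K = 13.2 mm.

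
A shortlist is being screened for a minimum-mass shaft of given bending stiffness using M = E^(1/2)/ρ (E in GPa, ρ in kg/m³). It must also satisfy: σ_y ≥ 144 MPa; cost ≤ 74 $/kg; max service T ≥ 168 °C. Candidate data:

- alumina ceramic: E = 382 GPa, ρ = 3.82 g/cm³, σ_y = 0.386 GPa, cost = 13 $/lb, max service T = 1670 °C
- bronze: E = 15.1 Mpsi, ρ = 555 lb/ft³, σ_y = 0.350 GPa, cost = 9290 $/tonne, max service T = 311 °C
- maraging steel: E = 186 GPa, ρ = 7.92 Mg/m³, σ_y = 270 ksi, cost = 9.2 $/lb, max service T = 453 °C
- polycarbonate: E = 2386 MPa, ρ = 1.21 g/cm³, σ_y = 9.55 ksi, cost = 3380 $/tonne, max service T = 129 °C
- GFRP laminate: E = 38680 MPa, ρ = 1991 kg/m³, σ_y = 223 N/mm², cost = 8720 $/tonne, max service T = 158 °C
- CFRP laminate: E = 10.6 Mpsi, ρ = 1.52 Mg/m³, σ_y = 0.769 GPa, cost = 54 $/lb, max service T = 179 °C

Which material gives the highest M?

Screen on constraints: σ_y ≥ 144 MPa; cost ≤ 74 $/kg; max service T ≥ 168 °C. Survivors: alumina ceramic, bronze, maraging steel.
In SI units:
  alumina ceramic: E = 382.0 GPa, ρ = 3820 kg/m³
  bronze: E = 104.1 GPa, ρ = 8890 kg/m³
  maraging steel: E = 186.0 GPa, ρ = 7920 kg/m³
  alumina ceramic: M = 5.12×10⁻³
  maraging steel: M = 1.72×10⁻³
  bronze: M = 1.15×10⁻³
Highest index: alumina ceramic.

alumina ceramic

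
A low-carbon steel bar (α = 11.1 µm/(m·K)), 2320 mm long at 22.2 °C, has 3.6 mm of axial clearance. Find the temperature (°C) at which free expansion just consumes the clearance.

162 °C

α·L₀·ΔT = 3.6 mm ⇒ ΔT = 3.6 / (11.1×10⁻⁶ × 2320.0) = 139.8 K.
T = 22.2 + 139.8 = 162.0 °C.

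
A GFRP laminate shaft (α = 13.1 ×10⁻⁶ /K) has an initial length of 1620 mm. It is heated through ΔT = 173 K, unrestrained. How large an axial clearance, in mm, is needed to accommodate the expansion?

ΔL = α·L₀·ΔT = 13.1×10⁻⁶ × 1620 mm × 173.0 K = 3.67 mm.

3.67 mm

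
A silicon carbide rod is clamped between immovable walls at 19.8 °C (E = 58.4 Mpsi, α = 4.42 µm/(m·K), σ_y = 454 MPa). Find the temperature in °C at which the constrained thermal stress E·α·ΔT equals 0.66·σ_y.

E = 58.4 Mpsi = 402.7 GPa.
E·α·ΔT = 299.6 MPa ⇒ ΔT = 299.6 / (402.7×10³ × 4.42×10⁻⁶) = 168.4 K.
T = 19.8 + 168.4 = 188.2 °C.

188 °C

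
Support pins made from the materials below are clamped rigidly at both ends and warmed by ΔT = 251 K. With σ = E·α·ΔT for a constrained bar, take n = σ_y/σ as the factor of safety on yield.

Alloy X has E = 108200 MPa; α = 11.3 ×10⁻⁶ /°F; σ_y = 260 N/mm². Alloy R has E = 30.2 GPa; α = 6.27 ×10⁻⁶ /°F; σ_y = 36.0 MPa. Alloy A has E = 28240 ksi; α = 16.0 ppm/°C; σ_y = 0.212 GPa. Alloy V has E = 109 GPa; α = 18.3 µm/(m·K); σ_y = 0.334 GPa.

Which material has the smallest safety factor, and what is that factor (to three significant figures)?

alloy A, n = 0.271

Converting E to GPa, α to ×10⁻⁶/K, σ_y to MPa, then σ and n for each:
  alloy X: E = 108.2, α = 20.3, σ_y = 260.0 → σ = 552 MPa, n = 0.471
  alloy R: E = 30.20, α = 11.3, σ_y = 36.00 → σ = 85.6 MPa, n = 0.421
  alloy A: E = 194.7, α = 16.0, σ_y = 212.0 → σ = 782 MPa, n = 0.271
  alloy V: E = 109.0, α = 18.3, σ_y = 334.0 → σ = 501 MPa, n = 0.667
The minimum is alloy A at n = 0.271.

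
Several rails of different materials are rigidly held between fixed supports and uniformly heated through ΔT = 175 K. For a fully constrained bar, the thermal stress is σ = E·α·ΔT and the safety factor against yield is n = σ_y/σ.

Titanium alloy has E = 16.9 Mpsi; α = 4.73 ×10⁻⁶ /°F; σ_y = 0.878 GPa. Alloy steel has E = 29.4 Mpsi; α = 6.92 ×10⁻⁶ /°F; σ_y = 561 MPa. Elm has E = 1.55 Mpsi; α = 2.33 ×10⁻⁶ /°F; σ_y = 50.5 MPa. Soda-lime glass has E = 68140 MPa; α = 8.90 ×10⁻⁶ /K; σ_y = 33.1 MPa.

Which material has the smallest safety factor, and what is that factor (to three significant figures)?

With everything in SI (GPa, ×10⁻⁶/K, MPa):
  titanium alloy: E = 116.5, α = 8.51, σ_y = 878.0 → σ = 174 MPa, n = 5.06
  alloy steel: E = 202.7, α = 12.5, σ_y = 561.0 → σ = 442 MPa, n = 1.27
  elm: E = 10.69, α = 4.19, σ_y = 50.50 → σ = 7.84 MPa, n = 6.44
  soda-lime glass: E = 68.14, α = 8.90, σ_y = 33.10 → σ = 106 MPa, n = 0.312
The minimum is soda-lime glass at n = 0.312.

soda-lime glass, n = 0.312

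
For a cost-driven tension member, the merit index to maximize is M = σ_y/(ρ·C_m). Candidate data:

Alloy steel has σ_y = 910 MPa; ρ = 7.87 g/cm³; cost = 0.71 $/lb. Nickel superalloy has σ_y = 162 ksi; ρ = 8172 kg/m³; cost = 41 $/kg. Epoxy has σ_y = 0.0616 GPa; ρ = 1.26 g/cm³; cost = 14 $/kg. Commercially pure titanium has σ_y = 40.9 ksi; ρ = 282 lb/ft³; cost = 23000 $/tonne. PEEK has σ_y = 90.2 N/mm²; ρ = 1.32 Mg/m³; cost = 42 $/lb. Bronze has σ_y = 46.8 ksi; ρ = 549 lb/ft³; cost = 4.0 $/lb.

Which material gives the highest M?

In SI units:
  alloy steel: σ_y = 910.0 MPa, ρ = 7870 kg/m³, cost = 1.565 $/kg
  nickel superalloy: σ_y = 1117 MPa, ρ = 8172 kg/m³, cost = 41.00 $/kg
  epoxy: σ_y = 61.60 MPa, ρ = 1260 kg/m³, cost = 14.00 $/kg
  commercially pure titanium: σ_y = 282.0 MPa, ρ = 4517 kg/m³, cost = 23.00 $/kg
  PEEK: σ_y = 90.20 MPa, ρ = 1320 kg/m³, cost = 92.59 $/kg
  bronze: σ_y = 322.7 MPa, ρ = 8794 kg/m³, cost = 8.818 $/kg
  alloy steel: M = 73.9 kN·m per $
  bronze: M = 4.16 kN·m per $
  epoxy: M = 3.49 kN·m per $
  nickel superalloy: M = 3.33 kN·m per $
  commercially pure titanium: M = 2.71 kN·m per $
  PEEK: M = 0.738 kN·m per $
The maximum is for alloy steel.

alloy steel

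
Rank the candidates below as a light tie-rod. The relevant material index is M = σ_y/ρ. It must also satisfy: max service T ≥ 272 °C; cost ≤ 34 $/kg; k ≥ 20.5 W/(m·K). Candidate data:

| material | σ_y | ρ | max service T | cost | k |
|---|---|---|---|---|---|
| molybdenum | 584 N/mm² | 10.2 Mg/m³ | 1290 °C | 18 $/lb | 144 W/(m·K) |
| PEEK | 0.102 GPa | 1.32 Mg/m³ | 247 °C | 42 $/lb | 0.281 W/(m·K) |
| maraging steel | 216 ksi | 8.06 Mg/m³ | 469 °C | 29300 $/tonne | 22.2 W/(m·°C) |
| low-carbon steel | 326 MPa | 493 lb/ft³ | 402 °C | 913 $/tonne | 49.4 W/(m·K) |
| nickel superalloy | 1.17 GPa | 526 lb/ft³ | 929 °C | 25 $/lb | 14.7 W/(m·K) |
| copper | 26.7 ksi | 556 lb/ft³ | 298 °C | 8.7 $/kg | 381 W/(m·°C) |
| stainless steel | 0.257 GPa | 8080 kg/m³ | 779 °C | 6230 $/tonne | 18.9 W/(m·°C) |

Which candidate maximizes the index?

Screen on constraints: max service T ≥ 272 °C; cost ≤ 34 $/kg; k ≥ 20.5 W/(m·K). Survivors: maraging steel, low-carbon steel, copper.
After converting to SI:
  maraging steel: σ_y = 1489 MPa, ρ = 8060 kg/m³
  low-carbon steel: σ_y = 326.0 MPa, ρ = 7897 kg/m³
  copper: σ_y = 184.1 MPa, ρ = 8906 kg/m³
  maraging steel: M = 185 kN·m/kg
  low-carbon steel: M = 41.3 kN·m/kg
  copper: M = 20.7 kN·m/kg
The maximum is for maraging steel.

maraging steel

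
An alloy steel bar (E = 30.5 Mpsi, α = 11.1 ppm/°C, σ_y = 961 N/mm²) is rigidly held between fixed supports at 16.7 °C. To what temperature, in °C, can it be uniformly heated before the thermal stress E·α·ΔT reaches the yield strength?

428 °C

E = 30.5 Mpsi = 210.3 GPa.
σ_y = 961 N/mm² = 961.0 MPa.
E·α·ΔT = 961.0 MPa ⇒ ΔT = 961.0 / (210.3×10³ × 11.1×10⁻⁶) = 411.7 K.
T = 16.7 + 411.7 = 428.4 °C.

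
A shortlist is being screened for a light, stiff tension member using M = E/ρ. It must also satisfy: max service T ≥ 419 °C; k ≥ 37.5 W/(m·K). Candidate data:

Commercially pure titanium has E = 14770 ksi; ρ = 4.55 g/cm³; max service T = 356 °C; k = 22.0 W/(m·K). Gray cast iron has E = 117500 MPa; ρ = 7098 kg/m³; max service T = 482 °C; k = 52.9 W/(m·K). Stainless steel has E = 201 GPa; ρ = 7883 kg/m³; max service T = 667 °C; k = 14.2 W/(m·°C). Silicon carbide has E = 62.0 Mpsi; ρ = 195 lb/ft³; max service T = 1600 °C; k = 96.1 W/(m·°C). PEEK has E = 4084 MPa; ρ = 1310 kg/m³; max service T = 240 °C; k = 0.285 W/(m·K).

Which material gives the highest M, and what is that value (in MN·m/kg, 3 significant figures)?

Screen on constraints: max service T ≥ 419 °C; k ≥ 37.5 W/(m·K). Survivors: gray cast iron, silicon carbide.
Normalizing units and computing the index:
  gray cast iron: E = 117.5 GPa, ρ = 7098 kg/m³
  silicon carbide: E = 427.5 GPa, ρ = 3124 kg/m³
  silicon carbide: M = 137 MN·m/kg
  gray cast iron: M = 16.6 MN·m/kg
Silicon carbide has the largest M.

silicon carbide, M = 137 MN·m/kg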